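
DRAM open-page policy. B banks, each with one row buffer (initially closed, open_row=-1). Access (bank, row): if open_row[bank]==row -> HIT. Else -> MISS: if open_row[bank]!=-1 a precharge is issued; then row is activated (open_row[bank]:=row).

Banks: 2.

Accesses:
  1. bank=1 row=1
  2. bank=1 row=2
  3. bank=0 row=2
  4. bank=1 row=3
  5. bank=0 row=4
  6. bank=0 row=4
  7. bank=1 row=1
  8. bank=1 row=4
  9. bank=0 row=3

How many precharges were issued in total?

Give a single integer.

Acc 1: bank1 row1 -> MISS (open row1); precharges=0
Acc 2: bank1 row2 -> MISS (open row2); precharges=1
Acc 3: bank0 row2 -> MISS (open row2); precharges=1
Acc 4: bank1 row3 -> MISS (open row3); precharges=2
Acc 5: bank0 row4 -> MISS (open row4); precharges=3
Acc 6: bank0 row4 -> HIT
Acc 7: bank1 row1 -> MISS (open row1); precharges=4
Acc 8: bank1 row4 -> MISS (open row4); precharges=5
Acc 9: bank0 row3 -> MISS (open row3); precharges=6

Answer: 6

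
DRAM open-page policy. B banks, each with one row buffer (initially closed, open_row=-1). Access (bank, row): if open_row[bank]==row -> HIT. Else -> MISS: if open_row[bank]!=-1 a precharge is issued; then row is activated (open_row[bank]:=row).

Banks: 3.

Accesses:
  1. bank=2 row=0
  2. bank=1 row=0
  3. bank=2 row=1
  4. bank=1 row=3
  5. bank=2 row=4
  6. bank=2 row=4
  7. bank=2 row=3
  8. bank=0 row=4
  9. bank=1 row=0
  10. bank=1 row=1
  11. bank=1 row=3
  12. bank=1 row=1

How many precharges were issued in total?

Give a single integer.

Answer: 8

Derivation:
Acc 1: bank2 row0 -> MISS (open row0); precharges=0
Acc 2: bank1 row0 -> MISS (open row0); precharges=0
Acc 3: bank2 row1 -> MISS (open row1); precharges=1
Acc 4: bank1 row3 -> MISS (open row3); precharges=2
Acc 5: bank2 row4 -> MISS (open row4); precharges=3
Acc 6: bank2 row4 -> HIT
Acc 7: bank2 row3 -> MISS (open row3); precharges=4
Acc 8: bank0 row4 -> MISS (open row4); precharges=4
Acc 9: bank1 row0 -> MISS (open row0); precharges=5
Acc 10: bank1 row1 -> MISS (open row1); precharges=6
Acc 11: bank1 row3 -> MISS (open row3); precharges=7
Acc 12: bank1 row1 -> MISS (open row1); precharges=8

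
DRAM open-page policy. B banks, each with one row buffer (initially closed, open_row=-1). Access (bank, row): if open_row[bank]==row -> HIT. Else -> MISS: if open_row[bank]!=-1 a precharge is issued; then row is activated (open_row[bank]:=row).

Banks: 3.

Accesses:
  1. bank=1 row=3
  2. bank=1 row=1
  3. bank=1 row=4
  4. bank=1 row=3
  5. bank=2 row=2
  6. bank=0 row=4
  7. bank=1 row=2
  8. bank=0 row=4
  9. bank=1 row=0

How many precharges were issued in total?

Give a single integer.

Answer: 5

Derivation:
Acc 1: bank1 row3 -> MISS (open row3); precharges=0
Acc 2: bank1 row1 -> MISS (open row1); precharges=1
Acc 3: bank1 row4 -> MISS (open row4); precharges=2
Acc 4: bank1 row3 -> MISS (open row3); precharges=3
Acc 5: bank2 row2 -> MISS (open row2); precharges=3
Acc 6: bank0 row4 -> MISS (open row4); precharges=3
Acc 7: bank1 row2 -> MISS (open row2); precharges=4
Acc 8: bank0 row4 -> HIT
Acc 9: bank1 row0 -> MISS (open row0); precharges=5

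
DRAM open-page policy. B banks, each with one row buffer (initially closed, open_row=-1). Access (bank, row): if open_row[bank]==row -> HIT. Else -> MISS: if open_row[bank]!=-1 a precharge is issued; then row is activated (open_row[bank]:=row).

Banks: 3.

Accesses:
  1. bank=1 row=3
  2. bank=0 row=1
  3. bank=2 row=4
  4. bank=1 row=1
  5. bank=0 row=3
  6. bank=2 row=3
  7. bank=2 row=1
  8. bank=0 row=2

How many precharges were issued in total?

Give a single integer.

Acc 1: bank1 row3 -> MISS (open row3); precharges=0
Acc 2: bank0 row1 -> MISS (open row1); precharges=0
Acc 3: bank2 row4 -> MISS (open row4); precharges=0
Acc 4: bank1 row1 -> MISS (open row1); precharges=1
Acc 5: bank0 row3 -> MISS (open row3); precharges=2
Acc 6: bank2 row3 -> MISS (open row3); precharges=3
Acc 7: bank2 row1 -> MISS (open row1); precharges=4
Acc 8: bank0 row2 -> MISS (open row2); precharges=5

Answer: 5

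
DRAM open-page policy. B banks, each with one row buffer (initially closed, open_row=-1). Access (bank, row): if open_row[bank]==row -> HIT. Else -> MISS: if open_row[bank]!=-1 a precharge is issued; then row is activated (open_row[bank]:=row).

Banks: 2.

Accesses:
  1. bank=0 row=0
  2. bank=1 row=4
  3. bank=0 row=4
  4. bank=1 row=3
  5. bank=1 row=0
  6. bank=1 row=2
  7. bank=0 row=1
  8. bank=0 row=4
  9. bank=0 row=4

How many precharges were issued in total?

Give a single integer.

Answer: 6

Derivation:
Acc 1: bank0 row0 -> MISS (open row0); precharges=0
Acc 2: bank1 row4 -> MISS (open row4); precharges=0
Acc 3: bank0 row4 -> MISS (open row4); precharges=1
Acc 4: bank1 row3 -> MISS (open row3); precharges=2
Acc 5: bank1 row0 -> MISS (open row0); precharges=3
Acc 6: bank1 row2 -> MISS (open row2); precharges=4
Acc 7: bank0 row1 -> MISS (open row1); precharges=5
Acc 8: bank0 row4 -> MISS (open row4); precharges=6
Acc 9: bank0 row4 -> HIT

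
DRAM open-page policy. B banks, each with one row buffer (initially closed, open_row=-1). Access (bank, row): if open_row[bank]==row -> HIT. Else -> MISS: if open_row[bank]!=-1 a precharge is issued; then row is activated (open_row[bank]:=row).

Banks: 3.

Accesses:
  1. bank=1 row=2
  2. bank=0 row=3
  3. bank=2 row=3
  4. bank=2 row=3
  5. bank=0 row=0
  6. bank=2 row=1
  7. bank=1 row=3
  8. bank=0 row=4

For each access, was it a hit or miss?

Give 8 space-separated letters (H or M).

Acc 1: bank1 row2 -> MISS (open row2); precharges=0
Acc 2: bank0 row3 -> MISS (open row3); precharges=0
Acc 3: bank2 row3 -> MISS (open row3); precharges=0
Acc 4: bank2 row3 -> HIT
Acc 5: bank0 row0 -> MISS (open row0); precharges=1
Acc 6: bank2 row1 -> MISS (open row1); precharges=2
Acc 7: bank1 row3 -> MISS (open row3); precharges=3
Acc 8: bank0 row4 -> MISS (open row4); precharges=4

Answer: M M M H M M M M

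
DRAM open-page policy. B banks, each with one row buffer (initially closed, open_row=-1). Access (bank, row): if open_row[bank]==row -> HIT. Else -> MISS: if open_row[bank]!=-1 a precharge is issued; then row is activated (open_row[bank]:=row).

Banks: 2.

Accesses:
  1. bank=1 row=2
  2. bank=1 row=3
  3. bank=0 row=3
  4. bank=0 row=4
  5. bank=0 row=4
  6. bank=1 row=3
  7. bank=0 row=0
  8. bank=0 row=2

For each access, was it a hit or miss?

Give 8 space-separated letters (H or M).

Answer: M M M M H H M M

Derivation:
Acc 1: bank1 row2 -> MISS (open row2); precharges=0
Acc 2: bank1 row3 -> MISS (open row3); precharges=1
Acc 3: bank0 row3 -> MISS (open row3); precharges=1
Acc 4: bank0 row4 -> MISS (open row4); precharges=2
Acc 5: bank0 row4 -> HIT
Acc 6: bank1 row3 -> HIT
Acc 7: bank0 row0 -> MISS (open row0); precharges=3
Acc 8: bank0 row2 -> MISS (open row2); precharges=4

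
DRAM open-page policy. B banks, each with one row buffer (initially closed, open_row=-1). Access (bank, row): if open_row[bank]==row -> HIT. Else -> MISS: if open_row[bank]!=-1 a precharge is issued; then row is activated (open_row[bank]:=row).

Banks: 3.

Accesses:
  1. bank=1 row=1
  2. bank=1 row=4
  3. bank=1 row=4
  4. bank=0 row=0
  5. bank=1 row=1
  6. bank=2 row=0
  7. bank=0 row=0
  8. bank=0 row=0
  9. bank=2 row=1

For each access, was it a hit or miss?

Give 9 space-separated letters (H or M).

Answer: M M H M M M H H M

Derivation:
Acc 1: bank1 row1 -> MISS (open row1); precharges=0
Acc 2: bank1 row4 -> MISS (open row4); precharges=1
Acc 3: bank1 row4 -> HIT
Acc 4: bank0 row0 -> MISS (open row0); precharges=1
Acc 5: bank1 row1 -> MISS (open row1); precharges=2
Acc 6: bank2 row0 -> MISS (open row0); precharges=2
Acc 7: bank0 row0 -> HIT
Acc 8: bank0 row0 -> HIT
Acc 9: bank2 row1 -> MISS (open row1); precharges=3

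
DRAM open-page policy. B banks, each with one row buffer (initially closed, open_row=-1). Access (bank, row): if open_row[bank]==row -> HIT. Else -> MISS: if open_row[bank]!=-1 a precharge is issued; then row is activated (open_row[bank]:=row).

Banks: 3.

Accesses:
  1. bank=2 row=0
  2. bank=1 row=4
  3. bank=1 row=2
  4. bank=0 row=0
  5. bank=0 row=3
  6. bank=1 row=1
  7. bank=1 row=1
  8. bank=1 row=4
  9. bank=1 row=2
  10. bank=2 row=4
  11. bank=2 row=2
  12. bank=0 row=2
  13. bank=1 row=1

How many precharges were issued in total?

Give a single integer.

Answer: 9

Derivation:
Acc 1: bank2 row0 -> MISS (open row0); precharges=0
Acc 2: bank1 row4 -> MISS (open row4); precharges=0
Acc 3: bank1 row2 -> MISS (open row2); precharges=1
Acc 4: bank0 row0 -> MISS (open row0); precharges=1
Acc 5: bank0 row3 -> MISS (open row3); precharges=2
Acc 6: bank1 row1 -> MISS (open row1); precharges=3
Acc 7: bank1 row1 -> HIT
Acc 8: bank1 row4 -> MISS (open row4); precharges=4
Acc 9: bank1 row2 -> MISS (open row2); precharges=5
Acc 10: bank2 row4 -> MISS (open row4); precharges=6
Acc 11: bank2 row2 -> MISS (open row2); precharges=7
Acc 12: bank0 row2 -> MISS (open row2); precharges=8
Acc 13: bank1 row1 -> MISS (open row1); precharges=9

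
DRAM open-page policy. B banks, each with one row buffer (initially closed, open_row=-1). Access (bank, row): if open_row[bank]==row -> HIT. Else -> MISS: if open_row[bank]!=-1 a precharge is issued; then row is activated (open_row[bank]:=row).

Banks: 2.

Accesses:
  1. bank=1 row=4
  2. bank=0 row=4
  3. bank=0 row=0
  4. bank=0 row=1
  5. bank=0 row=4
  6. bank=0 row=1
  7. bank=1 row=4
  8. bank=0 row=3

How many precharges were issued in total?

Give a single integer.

Answer: 5

Derivation:
Acc 1: bank1 row4 -> MISS (open row4); precharges=0
Acc 2: bank0 row4 -> MISS (open row4); precharges=0
Acc 3: bank0 row0 -> MISS (open row0); precharges=1
Acc 4: bank0 row1 -> MISS (open row1); precharges=2
Acc 5: bank0 row4 -> MISS (open row4); precharges=3
Acc 6: bank0 row1 -> MISS (open row1); precharges=4
Acc 7: bank1 row4 -> HIT
Acc 8: bank0 row3 -> MISS (open row3); precharges=5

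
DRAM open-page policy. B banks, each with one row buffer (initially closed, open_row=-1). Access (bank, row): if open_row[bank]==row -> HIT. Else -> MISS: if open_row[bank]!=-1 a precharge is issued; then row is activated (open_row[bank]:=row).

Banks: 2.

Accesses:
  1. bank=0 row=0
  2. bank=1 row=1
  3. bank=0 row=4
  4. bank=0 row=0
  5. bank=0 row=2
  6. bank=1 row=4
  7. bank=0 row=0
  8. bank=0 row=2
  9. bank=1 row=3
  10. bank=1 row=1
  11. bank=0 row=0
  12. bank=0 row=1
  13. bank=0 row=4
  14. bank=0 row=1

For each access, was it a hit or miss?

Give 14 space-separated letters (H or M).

Answer: M M M M M M M M M M M M M M

Derivation:
Acc 1: bank0 row0 -> MISS (open row0); precharges=0
Acc 2: bank1 row1 -> MISS (open row1); precharges=0
Acc 3: bank0 row4 -> MISS (open row4); precharges=1
Acc 4: bank0 row0 -> MISS (open row0); precharges=2
Acc 5: bank0 row2 -> MISS (open row2); precharges=3
Acc 6: bank1 row4 -> MISS (open row4); precharges=4
Acc 7: bank0 row0 -> MISS (open row0); precharges=5
Acc 8: bank0 row2 -> MISS (open row2); precharges=6
Acc 9: bank1 row3 -> MISS (open row3); precharges=7
Acc 10: bank1 row1 -> MISS (open row1); precharges=8
Acc 11: bank0 row0 -> MISS (open row0); precharges=9
Acc 12: bank0 row1 -> MISS (open row1); precharges=10
Acc 13: bank0 row4 -> MISS (open row4); precharges=11
Acc 14: bank0 row1 -> MISS (open row1); precharges=12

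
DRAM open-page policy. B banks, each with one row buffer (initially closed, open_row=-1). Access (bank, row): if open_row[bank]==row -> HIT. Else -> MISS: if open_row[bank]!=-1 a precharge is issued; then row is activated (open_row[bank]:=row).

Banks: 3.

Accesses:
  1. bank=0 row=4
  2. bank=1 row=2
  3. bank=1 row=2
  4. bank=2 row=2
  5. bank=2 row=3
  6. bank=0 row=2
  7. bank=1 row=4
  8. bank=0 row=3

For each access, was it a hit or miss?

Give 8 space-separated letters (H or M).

Acc 1: bank0 row4 -> MISS (open row4); precharges=0
Acc 2: bank1 row2 -> MISS (open row2); precharges=0
Acc 3: bank1 row2 -> HIT
Acc 4: bank2 row2 -> MISS (open row2); precharges=0
Acc 5: bank2 row3 -> MISS (open row3); precharges=1
Acc 6: bank0 row2 -> MISS (open row2); precharges=2
Acc 7: bank1 row4 -> MISS (open row4); precharges=3
Acc 8: bank0 row3 -> MISS (open row3); precharges=4

Answer: M M H M M M M M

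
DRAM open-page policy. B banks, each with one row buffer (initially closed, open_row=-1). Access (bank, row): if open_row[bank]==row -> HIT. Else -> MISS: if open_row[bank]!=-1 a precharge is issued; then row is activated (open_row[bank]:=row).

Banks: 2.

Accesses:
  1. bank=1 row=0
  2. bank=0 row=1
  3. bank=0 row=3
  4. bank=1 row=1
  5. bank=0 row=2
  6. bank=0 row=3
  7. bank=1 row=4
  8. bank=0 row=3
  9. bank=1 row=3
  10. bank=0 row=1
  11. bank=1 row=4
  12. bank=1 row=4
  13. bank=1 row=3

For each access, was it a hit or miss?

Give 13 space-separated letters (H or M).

Answer: M M M M M M M H M M M H M

Derivation:
Acc 1: bank1 row0 -> MISS (open row0); precharges=0
Acc 2: bank0 row1 -> MISS (open row1); precharges=0
Acc 3: bank0 row3 -> MISS (open row3); precharges=1
Acc 4: bank1 row1 -> MISS (open row1); precharges=2
Acc 5: bank0 row2 -> MISS (open row2); precharges=3
Acc 6: bank0 row3 -> MISS (open row3); precharges=4
Acc 7: bank1 row4 -> MISS (open row4); precharges=5
Acc 8: bank0 row3 -> HIT
Acc 9: bank1 row3 -> MISS (open row3); precharges=6
Acc 10: bank0 row1 -> MISS (open row1); precharges=7
Acc 11: bank1 row4 -> MISS (open row4); precharges=8
Acc 12: bank1 row4 -> HIT
Acc 13: bank1 row3 -> MISS (open row3); precharges=9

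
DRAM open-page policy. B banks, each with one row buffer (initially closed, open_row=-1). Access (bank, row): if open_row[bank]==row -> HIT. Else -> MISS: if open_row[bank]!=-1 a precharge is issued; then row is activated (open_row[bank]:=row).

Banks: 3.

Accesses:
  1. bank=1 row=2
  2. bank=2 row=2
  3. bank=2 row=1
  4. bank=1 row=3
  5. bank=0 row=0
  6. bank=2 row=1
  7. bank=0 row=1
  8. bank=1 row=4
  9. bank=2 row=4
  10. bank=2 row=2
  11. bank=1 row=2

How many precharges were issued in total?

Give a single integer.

Answer: 7

Derivation:
Acc 1: bank1 row2 -> MISS (open row2); precharges=0
Acc 2: bank2 row2 -> MISS (open row2); precharges=0
Acc 3: bank2 row1 -> MISS (open row1); precharges=1
Acc 4: bank1 row3 -> MISS (open row3); precharges=2
Acc 5: bank0 row0 -> MISS (open row0); precharges=2
Acc 6: bank2 row1 -> HIT
Acc 7: bank0 row1 -> MISS (open row1); precharges=3
Acc 8: bank1 row4 -> MISS (open row4); precharges=4
Acc 9: bank2 row4 -> MISS (open row4); precharges=5
Acc 10: bank2 row2 -> MISS (open row2); precharges=6
Acc 11: bank1 row2 -> MISS (open row2); precharges=7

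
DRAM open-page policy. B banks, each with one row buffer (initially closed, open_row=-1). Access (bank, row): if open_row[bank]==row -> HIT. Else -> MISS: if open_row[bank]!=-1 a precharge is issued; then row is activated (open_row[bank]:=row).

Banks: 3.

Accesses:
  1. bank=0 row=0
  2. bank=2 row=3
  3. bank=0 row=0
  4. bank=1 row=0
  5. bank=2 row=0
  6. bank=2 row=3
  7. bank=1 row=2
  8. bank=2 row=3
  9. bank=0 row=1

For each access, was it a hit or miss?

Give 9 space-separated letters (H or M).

Acc 1: bank0 row0 -> MISS (open row0); precharges=0
Acc 2: bank2 row3 -> MISS (open row3); precharges=0
Acc 3: bank0 row0 -> HIT
Acc 4: bank1 row0 -> MISS (open row0); precharges=0
Acc 5: bank2 row0 -> MISS (open row0); precharges=1
Acc 6: bank2 row3 -> MISS (open row3); precharges=2
Acc 7: bank1 row2 -> MISS (open row2); precharges=3
Acc 8: bank2 row3 -> HIT
Acc 9: bank0 row1 -> MISS (open row1); precharges=4

Answer: M M H M M M M H M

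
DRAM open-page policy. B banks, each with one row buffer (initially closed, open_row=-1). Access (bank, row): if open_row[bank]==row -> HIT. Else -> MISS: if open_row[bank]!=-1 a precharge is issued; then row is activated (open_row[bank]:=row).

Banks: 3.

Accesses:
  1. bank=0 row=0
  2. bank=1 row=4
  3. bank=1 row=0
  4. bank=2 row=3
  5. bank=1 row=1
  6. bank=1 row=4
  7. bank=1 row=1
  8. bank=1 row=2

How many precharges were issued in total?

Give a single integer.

Acc 1: bank0 row0 -> MISS (open row0); precharges=0
Acc 2: bank1 row4 -> MISS (open row4); precharges=0
Acc 3: bank1 row0 -> MISS (open row0); precharges=1
Acc 4: bank2 row3 -> MISS (open row3); precharges=1
Acc 5: bank1 row1 -> MISS (open row1); precharges=2
Acc 6: bank1 row4 -> MISS (open row4); precharges=3
Acc 7: bank1 row1 -> MISS (open row1); precharges=4
Acc 8: bank1 row2 -> MISS (open row2); precharges=5

Answer: 5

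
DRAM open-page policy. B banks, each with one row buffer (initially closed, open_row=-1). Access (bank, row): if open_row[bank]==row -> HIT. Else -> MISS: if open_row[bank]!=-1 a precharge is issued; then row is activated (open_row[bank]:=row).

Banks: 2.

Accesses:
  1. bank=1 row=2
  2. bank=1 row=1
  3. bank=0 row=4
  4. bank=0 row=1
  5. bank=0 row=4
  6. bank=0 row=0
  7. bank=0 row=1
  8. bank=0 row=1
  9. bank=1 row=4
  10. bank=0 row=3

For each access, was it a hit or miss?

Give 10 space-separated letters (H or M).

Acc 1: bank1 row2 -> MISS (open row2); precharges=0
Acc 2: bank1 row1 -> MISS (open row1); precharges=1
Acc 3: bank0 row4 -> MISS (open row4); precharges=1
Acc 4: bank0 row1 -> MISS (open row1); precharges=2
Acc 5: bank0 row4 -> MISS (open row4); precharges=3
Acc 6: bank0 row0 -> MISS (open row0); precharges=4
Acc 7: bank0 row1 -> MISS (open row1); precharges=5
Acc 8: bank0 row1 -> HIT
Acc 9: bank1 row4 -> MISS (open row4); precharges=6
Acc 10: bank0 row3 -> MISS (open row3); precharges=7

Answer: M M M M M M M H M M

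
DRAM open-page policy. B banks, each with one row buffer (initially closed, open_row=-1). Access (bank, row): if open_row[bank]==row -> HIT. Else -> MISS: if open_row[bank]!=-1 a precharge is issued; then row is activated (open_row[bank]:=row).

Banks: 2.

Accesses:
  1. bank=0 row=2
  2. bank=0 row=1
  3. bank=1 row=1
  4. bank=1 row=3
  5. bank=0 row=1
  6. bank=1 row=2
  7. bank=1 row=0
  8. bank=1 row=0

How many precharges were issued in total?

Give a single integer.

Acc 1: bank0 row2 -> MISS (open row2); precharges=0
Acc 2: bank0 row1 -> MISS (open row1); precharges=1
Acc 3: bank1 row1 -> MISS (open row1); precharges=1
Acc 4: bank1 row3 -> MISS (open row3); precharges=2
Acc 5: bank0 row1 -> HIT
Acc 6: bank1 row2 -> MISS (open row2); precharges=3
Acc 7: bank1 row0 -> MISS (open row0); precharges=4
Acc 8: bank1 row0 -> HIT

Answer: 4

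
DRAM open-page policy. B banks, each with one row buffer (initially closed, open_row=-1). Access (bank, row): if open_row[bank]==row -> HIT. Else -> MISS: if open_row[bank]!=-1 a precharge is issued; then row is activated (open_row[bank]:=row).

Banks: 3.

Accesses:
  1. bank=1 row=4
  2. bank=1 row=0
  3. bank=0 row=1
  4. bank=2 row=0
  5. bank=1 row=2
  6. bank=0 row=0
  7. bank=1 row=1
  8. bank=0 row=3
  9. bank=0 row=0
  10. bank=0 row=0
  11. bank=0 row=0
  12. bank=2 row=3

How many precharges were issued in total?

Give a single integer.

Answer: 7

Derivation:
Acc 1: bank1 row4 -> MISS (open row4); precharges=0
Acc 2: bank1 row0 -> MISS (open row0); precharges=1
Acc 3: bank0 row1 -> MISS (open row1); precharges=1
Acc 4: bank2 row0 -> MISS (open row0); precharges=1
Acc 5: bank1 row2 -> MISS (open row2); precharges=2
Acc 6: bank0 row0 -> MISS (open row0); precharges=3
Acc 7: bank1 row1 -> MISS (open row1); precharges=4
Acc 8: bank0 row3 -> MISS (open row3); precharges=5
Acc 9: bank0 row0 -> MISS (open row0); precharges=6
Acc 10: bank0 row0 -> HIT
Acc 11: bank0 row0 -> HIT
Acc 12: bank2 row3 -> MISS (open row3); precharges=7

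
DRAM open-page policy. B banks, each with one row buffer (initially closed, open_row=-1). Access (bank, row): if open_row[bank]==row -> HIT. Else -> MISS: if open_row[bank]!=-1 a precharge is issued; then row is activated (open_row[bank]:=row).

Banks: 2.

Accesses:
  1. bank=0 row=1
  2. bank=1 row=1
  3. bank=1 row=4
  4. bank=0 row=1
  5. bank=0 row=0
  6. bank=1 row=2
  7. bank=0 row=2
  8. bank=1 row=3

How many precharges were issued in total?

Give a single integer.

Acc 1: bank0 row1 -> MISS (open row1); precharges=0
Acc 2: bank1 row1 -> MISS (open row1); precharges=0
Acc 3: bank1 row4 -> MISS (open row4); precharges=1
Acc 4: bank0 row1 -> HIT
Acc 5: bank0 row0 -> MISS (open row0); precharges=2
Acc 6: bank1 row2 -> MISS (open row2); precharges=3
Acc 7: bank0 row2 -> MISS (open row2); precharges=4
Acc 8: bank1 row3 -> MISS (open row3); precharges=5

Answer: 5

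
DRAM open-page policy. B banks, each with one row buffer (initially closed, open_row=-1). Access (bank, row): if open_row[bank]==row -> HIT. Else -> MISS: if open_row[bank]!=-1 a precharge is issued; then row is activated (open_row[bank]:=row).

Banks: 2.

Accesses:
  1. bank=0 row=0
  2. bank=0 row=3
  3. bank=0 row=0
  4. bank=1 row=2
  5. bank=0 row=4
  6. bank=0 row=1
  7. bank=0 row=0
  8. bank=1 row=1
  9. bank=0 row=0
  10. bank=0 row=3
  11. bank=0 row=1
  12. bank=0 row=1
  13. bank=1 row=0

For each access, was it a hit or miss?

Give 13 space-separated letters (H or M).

Acc 1: bank0 row0 -> MISS (open row0); precharges=0
Acc 2: bank0 row3 -> MISS (open row3); precharges=1
Acc 3: bank0 row0 -> MISS (open row0); precharges=2
Acc 4: bank1 row2 -> MISS (open row2); precharges=2
Acc 5: bank0 row4 -> MISS (open row4); precharges=3
Acc 6: bank0 row1 -> MISS (open row1); precharges=4
Acc 7: bank0 row0 -> MISS (open row0); precharges=5
Acc 8: bank1 row1 -> MISS (open row1); precharges=6
Acc 9: bank0 row0 -> HIT
Acc 10: bank0 row3 -> MISS (open row3); precharges=7
Acc 11: bank0 row1 -> MISS (open row1); precharges=8
Acc 12: bank0 row1 -> HIT
Acc 13: bank1 row0 -> MISS (open row0); precharges=9

Answer: M M M M M M M M H M M H M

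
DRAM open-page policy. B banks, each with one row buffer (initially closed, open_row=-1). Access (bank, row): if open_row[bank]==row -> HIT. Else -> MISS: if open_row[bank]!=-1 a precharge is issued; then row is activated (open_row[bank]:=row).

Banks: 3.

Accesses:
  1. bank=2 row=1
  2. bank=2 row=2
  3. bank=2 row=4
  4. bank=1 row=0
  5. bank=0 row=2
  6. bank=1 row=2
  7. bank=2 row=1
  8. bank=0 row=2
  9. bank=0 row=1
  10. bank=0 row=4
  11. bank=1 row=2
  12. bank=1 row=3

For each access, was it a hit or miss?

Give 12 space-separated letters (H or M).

Answer: M M M M M M M H M M H M

Derivation:
Acc 1: bank2 row1 -> MISS (open row1); precharges=0
Acc 2: bank2 row2 -> MISS (open row2); precharges=1
Acc 3: bank2 row4 -> MISS (open row4); precharges=2
Acc 4: bank1 row0 -> MISS (open row0); precharges=2
Acc 5: bank0 row2 -> MISS (open row2); precharges=2
Acc 6: bank1 row2 -> MISS (open row2); precharges=3
Acc 7: bank2 row1 -> MISS (open row1); precharges=4
Acc 8: bank0 row2 -> HIT
Acc 9: bank0 row1 -> MISS (open row1); precharges=5
Acc 10: bank0 row4 -> MISS (open row4); precharges=6
Acc 11: bank1 row2 -> HIT
Acc 12: bank1 row3 -> MISS (open row3); precharges=7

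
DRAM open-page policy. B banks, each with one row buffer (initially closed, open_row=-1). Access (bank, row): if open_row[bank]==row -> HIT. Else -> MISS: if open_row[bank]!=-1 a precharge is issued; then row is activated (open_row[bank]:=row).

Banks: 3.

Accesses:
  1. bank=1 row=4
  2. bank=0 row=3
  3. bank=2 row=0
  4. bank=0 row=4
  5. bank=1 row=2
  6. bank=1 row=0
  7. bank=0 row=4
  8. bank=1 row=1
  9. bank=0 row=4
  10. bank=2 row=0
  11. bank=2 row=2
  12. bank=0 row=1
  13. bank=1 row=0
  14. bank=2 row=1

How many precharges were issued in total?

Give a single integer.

Answer: 8

Derivation:
Acc 1: bank1 row4 -> MISS (open row4); precharges=0
Acc 2: bank0 row3 -> MISS (open row3); precharges=0
Acc 3: bank2 row0 -> MISS (open row0); precharges=0
Acc 4: bank0 row4 -> MISS (open row4); precharges=1
Acc 5: bank1 row2 -> MISS (open row2); precharges=2
Acc 6: bank1 row0 -> MISS (open row0); precharges=3
Acc 7: bank0 row4 -> HIT
Acc 8: bank1 row1 -> MISS (open row1); precharges=4
Acc 9: bank0 row4 -> HIT
Acc 10: bank2 row0 -> HIT
Acc 11: bank2 row2 -> MISS (open row2); precharges=5
Acc 12: bank0 row1 -> MISS (open row1); precharges=6
Acc 13: bank1 row0 -> MISS (open row0); precharges=7
Acc 14: bank2 row1 -> MISS (open row1); precharges=8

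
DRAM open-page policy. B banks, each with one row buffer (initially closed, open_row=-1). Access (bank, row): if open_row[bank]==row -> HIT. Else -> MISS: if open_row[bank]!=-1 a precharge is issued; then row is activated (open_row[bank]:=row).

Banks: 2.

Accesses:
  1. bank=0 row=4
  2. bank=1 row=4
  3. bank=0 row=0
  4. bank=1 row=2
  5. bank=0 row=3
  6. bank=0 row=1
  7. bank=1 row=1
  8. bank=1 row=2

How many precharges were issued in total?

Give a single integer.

Acc 1: bank0 row4 -> MISS (open row4); precharges=0
Acc 2: bank1 row4 -> MISS (open row4); precharges=0
Acc 3: bank0 row0 -> MISS (open row0); precharges=1
Acc 4: bank1 row2 -> MISS (open row2); precharges=2
Acc 5: bank0 row3 -> MISS (open row3); precharges=3
Acc 6: bank0 row1 -> MISS (open row1); precharges=4
Acc 7: bank1 row1 -> MISS (open row1); precharges=5
Acc 8: bank1 row2 -> MISS (open row2); precharges=6

Answer: 6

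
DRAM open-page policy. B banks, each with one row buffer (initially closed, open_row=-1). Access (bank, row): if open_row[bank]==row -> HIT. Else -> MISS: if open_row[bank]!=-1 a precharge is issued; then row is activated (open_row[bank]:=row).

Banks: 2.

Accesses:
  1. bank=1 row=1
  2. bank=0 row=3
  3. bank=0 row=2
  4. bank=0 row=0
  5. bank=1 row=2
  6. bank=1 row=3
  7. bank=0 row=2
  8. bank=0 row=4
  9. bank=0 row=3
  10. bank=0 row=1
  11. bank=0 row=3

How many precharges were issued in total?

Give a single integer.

Acc 1: bank1 row1 -> MISS (open row1); precharges=0
Acc 2: bank0 row3 -> MISS (open row3); precharges=0
Acc 3: bank0 row2 -> MISS (open row2); precharges=1
Acc 4: bank0 row0 -> MISS (open row0); precharges=2
Acc 5: bank1 row2 -> MISS (open row2); precharges=3
Acc 6: bank1 row3 -> MISS (open row3); precharges=4
Acc 7: bank0 row2 -> MISS (open row2); precharges=5
Acc 8: bank0 row4 -> MISS (open row4); precharges=6
Acc 9: bank0 row3 -> MISS (open row3); precharges=7
Acc 10: bank0 row1 -> MISS (open row1); precharges=8
Acc 11: bank0 row3 -> MISS (open row3); precharges=9

Answer: 9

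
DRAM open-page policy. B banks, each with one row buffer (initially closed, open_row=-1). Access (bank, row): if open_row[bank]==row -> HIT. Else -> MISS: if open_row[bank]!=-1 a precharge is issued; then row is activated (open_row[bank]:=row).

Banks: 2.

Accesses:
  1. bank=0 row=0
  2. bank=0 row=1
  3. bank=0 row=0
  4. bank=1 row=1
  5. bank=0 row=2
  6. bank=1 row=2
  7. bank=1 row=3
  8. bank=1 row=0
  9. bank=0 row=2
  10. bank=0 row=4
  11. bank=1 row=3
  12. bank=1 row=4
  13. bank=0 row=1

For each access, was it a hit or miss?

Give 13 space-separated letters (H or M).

Acc 1: bank0 row0 -> MISS (open row0); precharges=0
Acc 2: bank0 row1 -> MISS (open row1); precharges=1
Acc 3: bank0 row0 -> MISS (open row0); precharges=2
Acc 4: bank1 row1 -> MISS (open row1); precharges=2
Acc 5: bank0 row2 -> MISS (open row2); precharges=3
Acc 6: bank1 row2 -> MISS (open row2); precharges=4
Acc 7: bank1 row3 -> MISS (open row3); precharges=5
Acc 8: bank1 row0 -> MISS (open row0); precharges=6
Acc 9: bank0 row2 -> HIT
Acc 10: bank0 row4 -> MISS (open row4); precharges=7
Acc 11: bank1 row3 -> MISS (open row3); precharges=8
Acc 12: bank1 row4 -> MISS (open row4); precharges=9
Acc 13: bank0 row1 -> MISS (open row1); precharges=10

Answer: M M M M M M M M H M M M M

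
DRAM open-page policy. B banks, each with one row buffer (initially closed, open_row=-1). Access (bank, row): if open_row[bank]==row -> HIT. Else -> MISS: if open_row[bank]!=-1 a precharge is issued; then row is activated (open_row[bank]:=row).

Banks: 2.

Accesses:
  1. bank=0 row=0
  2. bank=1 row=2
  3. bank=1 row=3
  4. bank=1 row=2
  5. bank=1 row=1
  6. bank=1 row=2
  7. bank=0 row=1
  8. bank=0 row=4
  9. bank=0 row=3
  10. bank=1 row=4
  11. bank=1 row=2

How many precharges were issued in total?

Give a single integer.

Answer: 9

Derivation:
Acc 1: bank0 row0 -> MISS (open row0); precharges=0
Acc 2: bank1 row2 -> MISS (open row2); precharges=0
Acc 3: bank1 row3 -> MISS (open row3); precharges=1
Acc 4: bank1 row2 -> MISS (open row2); precharges=2
Acc 5: bank1 row1 -> MISS (open row1); precharges=3
Acc 6: bank1 row2 -> MISS (open row2); precharges=4
Acc 7: bank0 row1 -> MISS (open row1); precharges=5
Acc 8: bank0 row4 -> MISS (open row4); precharges=6
Acc 9: bank0 row3 -> MISS (open row3); precharges=7
Acc 10: bank1 row4 -> MISS (open row4); precharges=8
Acc 11: bank1 row2 -> MISS (open row2); precharges=9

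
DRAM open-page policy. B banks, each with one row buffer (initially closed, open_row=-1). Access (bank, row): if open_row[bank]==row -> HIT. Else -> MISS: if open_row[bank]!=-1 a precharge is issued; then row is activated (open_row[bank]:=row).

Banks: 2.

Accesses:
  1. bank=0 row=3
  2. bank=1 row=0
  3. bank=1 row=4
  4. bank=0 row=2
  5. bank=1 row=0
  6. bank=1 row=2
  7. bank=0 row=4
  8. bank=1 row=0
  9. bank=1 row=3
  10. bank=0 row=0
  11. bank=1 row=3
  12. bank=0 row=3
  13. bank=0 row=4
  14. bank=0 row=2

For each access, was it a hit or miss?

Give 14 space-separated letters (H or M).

Answer: M M M M M M M M M M H M M M

Derivation:
Acc 1: bank0 row3 -> MISS (open row3); precharges=0
Acc 2: bank1 row0 -> MISS (open row0); precharges=0
Acc 3: bank1 row4 -> MISS (open row4); precharges=1
Acc 4: bank0 row2 -> MISS (open row2); precharges=2
Acc 5: bank1 row0 -> MISS (open row0); precharges=3
Acc 6: bank1 row2 -> MISS (open row2); precharges=4
Acc 7: bank0 row4 -> MISS (open row4); precharges=5
Acc 8: bank1 row0 -> MISS (open row0); precharges=6
Acc 9: bank1 row3 -> MISS (open row3); precharges=7
Acc 10: bank0 row0 -> MISS (open row0); precharges=8
Acc 11: bank1 row3 -> HIT
Acc 12: bank0 row3 -> MISS (open row3); precharges=9
Acc 13: bank0 row4 -> MISS (open row4); precharges=10
Acc 14: bank0 row2 -> MISS (open row2); precharges=11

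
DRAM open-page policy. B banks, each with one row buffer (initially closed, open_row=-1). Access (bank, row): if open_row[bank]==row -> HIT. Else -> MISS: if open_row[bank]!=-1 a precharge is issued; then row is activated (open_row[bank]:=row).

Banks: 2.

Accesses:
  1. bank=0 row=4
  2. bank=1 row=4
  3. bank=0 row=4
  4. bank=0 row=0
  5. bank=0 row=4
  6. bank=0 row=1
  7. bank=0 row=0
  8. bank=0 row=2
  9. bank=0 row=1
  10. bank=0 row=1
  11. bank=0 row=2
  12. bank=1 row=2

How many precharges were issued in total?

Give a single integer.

Answer: 8

Derivation:
Acc 1: bank0 row4 -> MISS (open row4); precharges=0
Acc 2: bank1 row4 -> MISS (open row4); precharges=0
Acc 3: bank0 row4 -> HIT
Acc 4: bank0 row0 -> MISS (open row0); precharges=1
Acc 5: bank0 row4 -> MISS (open row4); precharges=2
Acc 6: bank0 row1 -> MISS (open row1); precharges=3
Acc 7: bank0 row0 -> MISS (open row0); precharges=4
Acc 8: bank0 row2 -> MISS (open row2); precharges=5
Acc 9: bank0 row1 -> MISS (open row1); precharges=6
Acc 10: bank0 row1 -> HIT
Acc 11: bank0 row2 -> MISS (open row2); precharges=7
Acc 12: bank1 row2 -> MISS (open row2); precharges=8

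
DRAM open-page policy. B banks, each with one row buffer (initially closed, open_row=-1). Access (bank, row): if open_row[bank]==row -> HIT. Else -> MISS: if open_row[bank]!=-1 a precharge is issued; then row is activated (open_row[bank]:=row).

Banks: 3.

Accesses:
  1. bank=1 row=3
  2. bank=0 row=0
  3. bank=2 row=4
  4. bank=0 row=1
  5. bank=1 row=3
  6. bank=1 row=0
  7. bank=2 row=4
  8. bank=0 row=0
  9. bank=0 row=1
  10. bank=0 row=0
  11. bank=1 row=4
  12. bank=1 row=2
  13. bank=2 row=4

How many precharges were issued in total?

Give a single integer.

Acc 1: bank1 row3 -> MISS (open row3); precharges=0
Acc 2: bank0 row0 -> MISS (open row0); precharges=0
Acc 3: bank2 row4 -> MISS (open row4); precharges=0
Acc 4: bank0 row1 -> MISS (open row1); precharges=1
Acc 5: bank1 row3 -> HIT
Acc 6: bank1 row0 -> MISS (open row0); precharges=2
Acc 7: bank2 row4 -> HIT
Acc 8: bank0 row0 -> MISS (open row0); precharges=3
Acc 9: bank0 row1 -> MISS (open row1); precharges=4
Acc 10: bank0 row0 -> MISS (open row0); precharges=5
Acc 11: bank1 row4 -> MISS (open row4); precharges=6
Acc 12: bank1 row2 -> MISS (open row2); precharges=7
Acc 13: bank2 row4 -> HIT

Answer: 7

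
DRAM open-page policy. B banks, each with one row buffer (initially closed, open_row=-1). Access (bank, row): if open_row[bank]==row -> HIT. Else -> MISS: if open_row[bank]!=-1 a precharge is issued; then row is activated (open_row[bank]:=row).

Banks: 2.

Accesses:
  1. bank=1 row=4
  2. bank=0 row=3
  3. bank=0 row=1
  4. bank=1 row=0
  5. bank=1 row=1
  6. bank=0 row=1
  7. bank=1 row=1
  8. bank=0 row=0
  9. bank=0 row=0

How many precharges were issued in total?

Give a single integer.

Answer: 4

Derivation:
Acc 1: bank1 row4 -> MISS (open row4); precharges=0
Acc 2: bank0 row3 -> MISS (open row3); precharges=0
Acc 3: bank0 row1 -> MISS (open row1); precharges=1
Acc 4: bank1 row0 -> MISS (open row0); precharges=2
Acc 5: bank1 row1 -> MISS (open row1); precharges=3
Acc 6: bank0 row1 -> HIT
Acc 7: bank1 row1 -> HIT
Acc 8: bank0 row0 -> MISS (open row0); precharges=4
Acc 9: bank0 row0 -> HIT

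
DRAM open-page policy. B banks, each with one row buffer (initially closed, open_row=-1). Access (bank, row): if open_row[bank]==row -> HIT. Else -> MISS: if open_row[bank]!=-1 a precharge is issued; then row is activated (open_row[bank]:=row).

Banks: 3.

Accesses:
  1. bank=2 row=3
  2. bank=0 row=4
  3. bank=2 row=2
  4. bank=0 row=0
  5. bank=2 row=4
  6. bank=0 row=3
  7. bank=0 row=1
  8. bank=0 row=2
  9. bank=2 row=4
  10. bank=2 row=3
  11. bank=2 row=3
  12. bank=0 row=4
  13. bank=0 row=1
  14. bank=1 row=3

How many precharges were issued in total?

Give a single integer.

Answer: 9

Derivation:
Acc 1: bank2 row3 -> MISS (open row3); precharges=0
Acc 2: bank0 row4 -> MISS (open row4); precharges=0
Acc 3: bank2 row2 -> MISS (open row2); precharges=1
Acc 4: bank0 row0 -> MISS (open row0); precharges=2
Acc 5: bank2 row4 -> MISS (open row4); precharges=3
Acc 6: bank0 row3 -> MISS (open row3); precharges=4
Acc 7: bank0 row1 -> MISS (open row1); precharges=5
Acc 8: bank0 row2 -> MISS (open row2); precharges=6
Acc 9: bank2 row4 -> HIT
Acc 10: bank2 row3 -> MISS (open row3); precharges=7
Acc 11: bank2 row3 -> HIT
Acc 12: bank0 row4 -> MISS (open row4); precharges=8
Acc 13: bank0 row1 -> MISS (open row1); precharges=9
Acc 14: bank1 row3 -> MISS (open row3); precharges=9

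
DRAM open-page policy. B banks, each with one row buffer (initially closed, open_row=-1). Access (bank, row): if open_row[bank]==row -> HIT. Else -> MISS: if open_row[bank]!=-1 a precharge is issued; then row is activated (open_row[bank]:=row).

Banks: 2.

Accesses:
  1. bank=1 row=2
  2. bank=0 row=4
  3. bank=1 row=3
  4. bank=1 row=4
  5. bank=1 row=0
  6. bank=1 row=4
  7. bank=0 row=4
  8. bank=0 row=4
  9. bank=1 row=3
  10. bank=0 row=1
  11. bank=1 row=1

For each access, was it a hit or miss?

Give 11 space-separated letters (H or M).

Answer: M M M M M M H H M M M

Derivation:
Acc 1: bank1 row2 -> MISS (open row2); precharges=0
Acc 2: bank0 row4 -> MISS (open row4); precharges=0
Acc 3: bank1 row3 -> MISS (open row3); precharges=1
Acc 4: bank1 row4 -> MISS (open row4); precharges=2
Acc 5: bank1 row0 -> MISS (open row0); precharges=3
Acc 6: bank1 row4 -> MISS (open row4); precharges=4
Acc 7: bank0 row4 -> HIT
Acc 8: bank0 row4 -> HIT
Acc 9: bank1 row3 -> MISS (open row3); precharges=5
Acc 10: bank0 row1 -> MISS (open row1); precharges=6
Acc 11: bank1 row1 -> MISS (open row1); precharges=7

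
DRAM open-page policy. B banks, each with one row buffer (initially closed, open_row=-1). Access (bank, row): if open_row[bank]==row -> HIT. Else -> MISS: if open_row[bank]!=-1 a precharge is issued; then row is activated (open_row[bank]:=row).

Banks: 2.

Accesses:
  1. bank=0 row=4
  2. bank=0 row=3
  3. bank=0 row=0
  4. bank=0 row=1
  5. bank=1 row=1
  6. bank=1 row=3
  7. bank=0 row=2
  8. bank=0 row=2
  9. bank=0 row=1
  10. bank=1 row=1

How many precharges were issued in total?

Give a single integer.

Answer: 7

Derivation:
Acc 1: bank0 row4 -> MISS (open row4); precharges=0
Acc 2: bank0 row3 -> MISS (open row3); precharges=1
Acc 3: bank0 row0 -> MISS (open row0); precharges=2
Acc 4: bank0 row1 -> MISS (open row1); precharges=3
Acc 5: bank1 row1 -> MISS (open row1); precharges=3
Acc 6: bank1 row3 -> MISS (open row3); precharges=4
Acc 7: bank0 row2 -> MISS (open row2); precharges=5
Acc 8: bank0 row2 -> HIT
Acc 9: bank0 row1 -> MISS (open row1); precharges=6
Acc 10: bank1 row1 -> MISS (open row1); precharges=7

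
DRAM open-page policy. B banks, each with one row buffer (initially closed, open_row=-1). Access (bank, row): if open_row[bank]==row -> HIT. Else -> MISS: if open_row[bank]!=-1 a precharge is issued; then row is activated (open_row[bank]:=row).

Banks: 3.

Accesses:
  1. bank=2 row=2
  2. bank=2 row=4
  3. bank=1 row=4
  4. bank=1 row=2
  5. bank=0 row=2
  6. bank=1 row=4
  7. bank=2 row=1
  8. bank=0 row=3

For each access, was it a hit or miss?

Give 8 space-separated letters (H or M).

Acc 1: bank2 row2 -> MISS (open row2); precharges=0
Acc 2: bank2 row4 -> MISS (open row4); precharges=1
Acc 3: bank1 row4 -> MISS (open row4); precharges=1
Acc 4: bank1 row2 -> MISS (open row2); precharges=2
Acc 5: bank0 row2 -> MISS (open row2); precharges=2
Acc 6: bank1 row4 -> MISS (open row4); precharges=3
Acc 7: bank2 row1 -> MISS (open row1); precharges=4
Acc 8: bank0 row3 -> MISS (open row3); precharges=5

Answer: M M M M M M M M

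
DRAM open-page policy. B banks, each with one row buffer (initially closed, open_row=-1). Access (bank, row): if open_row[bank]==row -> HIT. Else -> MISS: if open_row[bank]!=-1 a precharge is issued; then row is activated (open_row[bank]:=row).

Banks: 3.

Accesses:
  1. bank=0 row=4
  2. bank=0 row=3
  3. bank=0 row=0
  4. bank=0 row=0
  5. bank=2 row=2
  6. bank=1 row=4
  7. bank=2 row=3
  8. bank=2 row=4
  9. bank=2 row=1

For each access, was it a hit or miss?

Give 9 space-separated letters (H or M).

Answer: M M M H M M M M M

Derivation:
Acc 1: bank0 row4 -> MISS (open row4); precharges=0
Acc 2: bank0 row3 -> MISS (open row3); precharges=1
Acc 3: bank0 row0 -> MISS (open row0); precharges=2
Acc 4: bank0 row0 -> HIT
Acc 5: bank2 row2 -> MISS (open row2); precharges=2
Acc 6: bank1 row4 -> MISS (open row4); precharges=2
Acc 7: bank2 row3 -> MISS (open row3); precharges=3
Acc 8: bank2 row4 -> MISS (open row4); precharges=4
Acc 9: bank2 row1 -> MISS (open row1); precharges=5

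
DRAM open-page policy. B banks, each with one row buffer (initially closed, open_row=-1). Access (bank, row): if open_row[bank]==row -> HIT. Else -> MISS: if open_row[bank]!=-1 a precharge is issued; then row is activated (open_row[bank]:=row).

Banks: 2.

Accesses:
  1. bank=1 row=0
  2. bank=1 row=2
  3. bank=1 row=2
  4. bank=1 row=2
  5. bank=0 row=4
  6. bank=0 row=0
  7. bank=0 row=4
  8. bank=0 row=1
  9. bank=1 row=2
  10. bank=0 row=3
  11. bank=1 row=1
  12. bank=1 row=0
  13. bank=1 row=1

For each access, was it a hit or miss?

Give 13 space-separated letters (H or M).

Acc 1: bank1 row0 -> MISS (open row0); precharges=0
Acc 2: bank1 row2 -> MISS (open row2); precharges=1
Acc 3: bank1 row2 -> HIT
Acc 4: bank1 row2 -> HIT
Acc 5: bank0 row4 -> MISS (open row4); precharges=1
Acc 6: bank0 row0 -> MISS (open row0); precharges=2
Acc 7: bank0 row4 -> MISS (open row4); precharges=3
Acc 8: bank0 row1 -> MISS (open row1); precharges=4
Acc 9: bank1 row2 -> HIT
Acc 10: bank0 row3 -> MISS (open row3); precharges=5
Acc 11: bank1 row1 -> MISS (open row1); precharges=6
Acc 12: bank1 row0 -> MISS (open row0); precharges=7
Acc 13: bank1 row1 -> MISS (open row1); precharges=8

Answer: M M H H M M M M H M M M M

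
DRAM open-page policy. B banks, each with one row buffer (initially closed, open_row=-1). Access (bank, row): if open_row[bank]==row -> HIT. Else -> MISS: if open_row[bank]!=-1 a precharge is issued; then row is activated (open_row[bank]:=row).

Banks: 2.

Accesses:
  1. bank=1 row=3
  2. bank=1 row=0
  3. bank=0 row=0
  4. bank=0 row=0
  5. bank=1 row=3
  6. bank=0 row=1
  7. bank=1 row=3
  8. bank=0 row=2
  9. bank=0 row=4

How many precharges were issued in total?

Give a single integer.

Acc 1: bank1 row3 -> MISS (open row3); precharges=0
Acc 2: bank1 row0 -> MISS (open row0); precharges=1
Acc 3: bank0 row0 -> MISS (open row0); precharges=1
Acc 4: bank0 row0 -> HIT
Acc 5: bank1 row3 -> MISS (open row3); precharges=2
Acc 6: bank0 row1 -> MISS (open row1); precharges=3
Acc 7: bank1 row3 -> HIT
Acc 8: bank0 row2 -> MISS (open row2); precharges=4
Acc 9: bank0 row4 -> MISS (open row4); precharges=5

Answer: 5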